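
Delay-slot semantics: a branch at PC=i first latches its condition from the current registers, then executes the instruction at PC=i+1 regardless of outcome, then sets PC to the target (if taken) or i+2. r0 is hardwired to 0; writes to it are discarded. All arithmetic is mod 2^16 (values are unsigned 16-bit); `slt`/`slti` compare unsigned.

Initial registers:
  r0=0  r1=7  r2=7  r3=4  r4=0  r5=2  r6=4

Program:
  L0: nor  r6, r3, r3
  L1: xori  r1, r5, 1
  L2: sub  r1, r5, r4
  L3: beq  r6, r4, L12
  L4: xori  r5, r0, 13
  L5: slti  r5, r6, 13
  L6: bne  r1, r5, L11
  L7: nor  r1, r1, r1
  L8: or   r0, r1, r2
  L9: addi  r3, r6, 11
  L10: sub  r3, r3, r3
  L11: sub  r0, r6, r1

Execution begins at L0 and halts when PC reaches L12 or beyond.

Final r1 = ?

PC=0  nor  r6, r3, r3        | r0=0 r1=7 r2=7 r3=4 r4=0 r5=2 r6=65531
PC=1  xori  r1, r5, 1        | r0=0 r1=3 r2=7 r3=4 r4=0 r5=2 r6=65531
PC=2  sub  r1, r5, r4        | r0=0 r1=2 r2=7 r3=4 r4=0 r5=2 r6=65531
PC=3  beq  r6, r4, L12       | r0=0 r1=2 r2=7 r3=4 r4=0 r5=2 r6=65531  [not taken]
PC=4  xori  r5, r0, 13       | r0=0 r1=2 r2=7 r3=4 r4=0 r5=13 r6=65531
PC=5  slti  r5, r6, 13       | r0=0 r1=2 r2=7 r3=4 r4=0 r5=0 r6=65531
PC=6  bne  r1, r5, L11       | r0=0 r1=2 r2=7 r3=4 r4=0 r5=0 r6=65531  [TAKEN]
PC=7  nor  r1, r1, r1        | r0=0 r1=65533 r2=7 r3=4 r4=0 r5=0 r6=65531
PC=11 sub  r0, r6, r1        | r0=0 r1=65533 r2=7 r3=4 r4=0 r5=0 r6=65531

65533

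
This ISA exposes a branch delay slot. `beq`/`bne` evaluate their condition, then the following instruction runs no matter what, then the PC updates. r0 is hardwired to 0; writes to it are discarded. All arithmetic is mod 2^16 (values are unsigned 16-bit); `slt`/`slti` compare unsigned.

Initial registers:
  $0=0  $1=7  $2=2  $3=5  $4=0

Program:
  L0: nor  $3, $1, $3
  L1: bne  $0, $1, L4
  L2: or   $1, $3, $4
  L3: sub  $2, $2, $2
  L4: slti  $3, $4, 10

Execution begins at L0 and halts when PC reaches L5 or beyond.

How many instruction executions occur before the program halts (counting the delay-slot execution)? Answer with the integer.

PC=0  nor  $3, $1, $3        | $0=0 $1=7 $2=2 $3=65528 $4=0
PC=1  bne  $0, $1, L4        | $0=0 $1=7 $2=2 $3=65528 $4=0  [TAKEN]
PC=2  or   $1, $3, $4        | $0=0 $1=65528 $2=2 $3=65528 $4=0
PC=4  slti  $3, $4, 10       | $0=0 $1=65528 $2=2 $3=1 $4=0

4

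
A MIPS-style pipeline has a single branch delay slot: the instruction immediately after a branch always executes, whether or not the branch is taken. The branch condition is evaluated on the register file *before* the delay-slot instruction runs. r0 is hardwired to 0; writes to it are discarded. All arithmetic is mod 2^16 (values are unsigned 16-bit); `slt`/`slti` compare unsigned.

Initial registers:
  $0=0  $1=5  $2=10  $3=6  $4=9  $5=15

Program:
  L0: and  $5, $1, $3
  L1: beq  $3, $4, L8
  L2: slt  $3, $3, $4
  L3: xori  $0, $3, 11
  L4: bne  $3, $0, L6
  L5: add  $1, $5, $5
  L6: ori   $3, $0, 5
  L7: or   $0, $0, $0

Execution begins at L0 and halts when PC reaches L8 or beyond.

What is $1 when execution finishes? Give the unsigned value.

8

#0 and  $5, $1, $3 ; 0/5/10/6/9/4
#1 beq  $3, $4, L8 ; 0/5/10/6/9/4 ; →fallthru
#2 slt  $3, $3, $4 ; 0/5/10/1/9/4
#3 xori  $0, $3, 11 ; 0/5/10/1/9/4
#4 bne  $3, $0, L6 ; 0/5/10/1/9/4 ; →target
#5 add  $1, $5, $5 ; 0/8/10/1/9/4
#6 ori   $3, $0, 5 ; 0/8/10/5/9/4
#7 or   $0, $0, $0 ; 0/8/10/5/9/4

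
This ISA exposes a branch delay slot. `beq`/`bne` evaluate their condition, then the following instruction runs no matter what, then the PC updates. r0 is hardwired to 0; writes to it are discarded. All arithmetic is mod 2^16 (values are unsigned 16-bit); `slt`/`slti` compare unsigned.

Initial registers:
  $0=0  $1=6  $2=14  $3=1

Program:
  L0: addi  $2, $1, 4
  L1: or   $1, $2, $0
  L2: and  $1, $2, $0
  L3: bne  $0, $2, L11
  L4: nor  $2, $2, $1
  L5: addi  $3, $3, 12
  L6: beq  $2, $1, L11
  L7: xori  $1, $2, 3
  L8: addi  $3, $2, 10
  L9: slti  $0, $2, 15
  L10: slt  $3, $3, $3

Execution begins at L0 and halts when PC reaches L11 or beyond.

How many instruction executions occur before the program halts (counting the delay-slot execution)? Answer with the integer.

5

  step pc=0: addi  $2, $1, 4  regs=(0,6,10,1)
  step pc=1: or   $1, $2, $0  regs=(0,10,10,1)
  step pc=2: and  $1, $2, $0  regs=(0,0,10,1)
  step pc=3: bne  $0, $2, L11  cond=T  regs=(0,0,10,1)
  step pc=4: nor  $2, $2, $1  regs=(0,0,65525,1)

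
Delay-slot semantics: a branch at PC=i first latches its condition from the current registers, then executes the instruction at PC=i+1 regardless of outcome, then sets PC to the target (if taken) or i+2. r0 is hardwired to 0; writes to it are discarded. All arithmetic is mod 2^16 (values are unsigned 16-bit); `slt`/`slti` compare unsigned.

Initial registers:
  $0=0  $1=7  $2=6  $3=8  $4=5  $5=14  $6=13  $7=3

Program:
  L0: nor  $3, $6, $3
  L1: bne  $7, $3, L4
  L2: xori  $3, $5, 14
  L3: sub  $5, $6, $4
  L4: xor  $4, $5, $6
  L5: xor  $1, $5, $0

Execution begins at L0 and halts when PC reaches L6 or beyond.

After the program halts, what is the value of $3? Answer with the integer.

0

#0 nor  $3, $6, $3 ; 0/7/6/65522/5/14/13/3
#1 bne  $7, $3, L4 ; 0/7/6/65522/5/14/13/3 ; →target
#2 xori  $3, $5, 14 ; 0/7/6/0/5/14/13/3
#4 xor  $4, $5, $6 ; 0/7/6/0/3/14/13/3
#5 xor  $1, $5, $0 ; 0/14/6/0/3/14/13/3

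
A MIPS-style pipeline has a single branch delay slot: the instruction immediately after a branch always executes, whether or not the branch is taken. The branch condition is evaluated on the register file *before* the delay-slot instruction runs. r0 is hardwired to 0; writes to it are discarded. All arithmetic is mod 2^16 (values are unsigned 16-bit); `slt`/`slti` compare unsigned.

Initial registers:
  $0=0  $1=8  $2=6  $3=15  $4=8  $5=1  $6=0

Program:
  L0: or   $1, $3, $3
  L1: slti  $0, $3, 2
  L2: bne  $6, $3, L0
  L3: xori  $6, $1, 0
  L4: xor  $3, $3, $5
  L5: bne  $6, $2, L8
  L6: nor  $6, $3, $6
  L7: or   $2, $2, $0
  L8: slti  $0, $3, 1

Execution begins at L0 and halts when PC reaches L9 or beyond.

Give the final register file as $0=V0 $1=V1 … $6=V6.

$0=0 $1=15 $2=6 $3=14 $4=8 $5=1 $6=65520

[0] or   $1, $3, $3  →  {$0:0, $1:15, $2:6, $3:15, $4:8, $5:1, $6:0}
[1] slti  $0, $3, 2  →  {$0:0, $1:15, $2:6, $3:15, $4:8, $5:1, $6:0}
[2] bne  $6, $3, L0  →  {$0:0, $1:15, $2:6, $3:15, $4:8, $5:1, $6:0}  ⟨branch taken⟩
[3] xori  $6, $1, 0  →  {$0:0, $1:15, $2:6, $3:15, $4:8, $5:1, $6:15}
[0] or   $1, $3, $3  →  {$0:0, $1:15, $2:6, $3:15, $4:8, $5:1, $6:15}
[1] slti  $0, $3, 2  →  {$0:0, $1:15, $2:6, $3:15, $4:8, $5:1, $6:15}
[2] bne  $6, $3, L0  →  {$0:0, $1:15, $2:6, $3:15, $4:8, $5:1, $6:15}  ⟨branch fallthrough⟩
[3] xori  $6, $1, 0  →  {$0:0, $1:15, $2:6, $3:15, $4:8, $5:1, $6:15}
[4] xor  $3, $3, $5  →  {$0:0, $1:15, $2:6, $3:14, $4:8, $5:1, $6:15}
[5] bne  $6, $2, L8  →  {$0:0, $1:15, $2:6, $3:14, $4:8, $5:1, $6:15}  ⟨branch taken⟩
[6] nor  $6, $3, $6  →  {$0:0, $1:15, $2:6, $3:14, $4:8, $5:1, $6:65520}
[8] slti  $0, $3, 1  →  {$0:0, $1:15, $2:6, $3:14, $4:8, $5:1, $6:65520}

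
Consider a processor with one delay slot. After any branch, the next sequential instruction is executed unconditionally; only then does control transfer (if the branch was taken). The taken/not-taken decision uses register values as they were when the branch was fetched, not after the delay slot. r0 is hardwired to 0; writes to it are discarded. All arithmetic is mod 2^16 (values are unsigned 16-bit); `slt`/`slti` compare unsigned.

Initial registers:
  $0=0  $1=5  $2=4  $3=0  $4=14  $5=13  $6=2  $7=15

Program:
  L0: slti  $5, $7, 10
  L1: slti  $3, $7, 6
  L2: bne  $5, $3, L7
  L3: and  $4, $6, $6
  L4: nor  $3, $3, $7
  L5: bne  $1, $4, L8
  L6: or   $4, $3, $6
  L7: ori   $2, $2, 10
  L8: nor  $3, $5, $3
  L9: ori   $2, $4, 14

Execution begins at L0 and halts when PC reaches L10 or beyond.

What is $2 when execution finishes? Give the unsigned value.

65534

PC=0  slti  $5, $7, 10       | $0=0 $1=5 $2=4 $3=0 $4=14 $5=0 $6=2 $7=15
PC=1  slti  $3, $7, 6        | $0=0 $1=5 $2=4 $3=0 $4=14 $5=0 $6=2 $7=15
PC=2  bne  $5, $3, L7        | $0=0 $1=5 $2=4 $3=0 $4=14 $5=0 $6=2 $7=15  [not taken]
PC=3  and  $4, $6, $6        | $0=0 $1=5 $2=4 $3=0 $4=2 $5=0 $6=2 $7=15
PC=4  nor  $3, $3, $7        | $0=0 $1=5 $2=4 $3=65520 $4=2 $5=0 $6=2 $7=15
PC=5  bne  $1, $4, L8        | $0=0 $1=5 $2=4 $3=65520 $4=2 $5=0 $6=2 $7=15  [TAKEN]
PC=6  or   $4, $3, $6        | $0=0 $1=5 $2=4 $3=65520 $4=65522 $5=0 $6=2 $7=15
PC=8  nor  $3, $5, $3        | $0=0 $1=5 $2=4 $3=15 $4=65522 $5=0 $6=2 $7=15
PC=9  ori   $2, $4, 14       | $0=0 $1=5 $2=65534 $3=15 $4=65522 $5=0 $6=2 $7=15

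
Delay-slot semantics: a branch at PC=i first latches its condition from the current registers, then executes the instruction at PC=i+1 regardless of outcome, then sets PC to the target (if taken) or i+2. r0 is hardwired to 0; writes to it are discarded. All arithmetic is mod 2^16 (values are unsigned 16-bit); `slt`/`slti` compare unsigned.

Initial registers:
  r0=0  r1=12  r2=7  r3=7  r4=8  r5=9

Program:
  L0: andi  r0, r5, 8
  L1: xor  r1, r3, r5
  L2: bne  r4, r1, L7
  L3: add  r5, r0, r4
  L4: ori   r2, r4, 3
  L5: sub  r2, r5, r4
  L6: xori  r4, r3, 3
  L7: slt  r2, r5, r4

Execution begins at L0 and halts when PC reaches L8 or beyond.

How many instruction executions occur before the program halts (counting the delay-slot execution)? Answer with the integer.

PC=0  andi  r0, r5, 8        | r0=0 r1=12 r2=7 r3=7 r4=8 r5=9
PC=1  xor  r1, r3, r5        | r0=0 r1=14 r2=7 r3=7 r4=8 r5=9
PC=2  bne  r4, r1, L7        | r0=0 r1=14 r2=7 r3=7 r4=8 r5=9  [TAKEN]
PC=3  add  r5, r0, r4        | r0=0 r1=14 r2=7 r3=7 r4=8 r5=8
PC=7  slt  r2, r5, r4        | r0=0 r1=14 r2=0 r3=7 r4=8 r5=8

5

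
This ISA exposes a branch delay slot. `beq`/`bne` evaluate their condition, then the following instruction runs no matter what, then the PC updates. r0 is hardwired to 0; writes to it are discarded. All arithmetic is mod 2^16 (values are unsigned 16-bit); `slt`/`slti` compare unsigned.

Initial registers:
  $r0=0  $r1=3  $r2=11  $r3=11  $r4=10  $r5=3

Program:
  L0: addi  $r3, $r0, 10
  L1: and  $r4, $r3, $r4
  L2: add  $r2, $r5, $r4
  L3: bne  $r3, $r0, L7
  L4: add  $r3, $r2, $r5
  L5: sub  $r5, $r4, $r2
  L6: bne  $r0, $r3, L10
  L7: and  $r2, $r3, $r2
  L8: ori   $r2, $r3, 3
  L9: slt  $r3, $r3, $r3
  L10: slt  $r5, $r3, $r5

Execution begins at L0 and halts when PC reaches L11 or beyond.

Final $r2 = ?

19

PC=0  addi  $r3, $r0, 10     | $r0=0 $r1=3 $r2=11 $r3=10 $r4=10 $r5=3
PC=1  and  $r4, $r3, $r4     | $r0=0 $r1=3 $r2=11 $r3=10 $r4=10 $r5=3
PC=2  add  $r2, $r5, $r4     | $r0=0 $r1=3 $r2=13 $r3=10 $r4=10 $r5=3
PC=3  bne  $r3, $r0, L7      | $r0=0 $r1=3 $r2=13 $r3=10 $r4=10 $r5=3  [TAKEN]
PC=4  add  $r3, $r2, $r5     | $r0=0 $r1=3 $r2=13 $r3=16 $r4=10 $r5=3
PC=7  and  $r2, $r3, $r2     | $r0=0 $r1=3 $r2=0 $r3=16 $r4=10 $r5=3
PC=8  ori   $r2, $r3, 3      | $r0=0 $r1=3 $r2=19 $r3=16 $r4=10 $r5=3
PC=9  slt  $r3, $r3, $r3     | $r0=0 $r1=3 $r2=19 $r3=0 $r4=10 $r5=3
PC=10 slt  $r5, $r3, $r5     | $r0=0 $r1=3 $r2=19 $r3=0 $r4=10 $r5=1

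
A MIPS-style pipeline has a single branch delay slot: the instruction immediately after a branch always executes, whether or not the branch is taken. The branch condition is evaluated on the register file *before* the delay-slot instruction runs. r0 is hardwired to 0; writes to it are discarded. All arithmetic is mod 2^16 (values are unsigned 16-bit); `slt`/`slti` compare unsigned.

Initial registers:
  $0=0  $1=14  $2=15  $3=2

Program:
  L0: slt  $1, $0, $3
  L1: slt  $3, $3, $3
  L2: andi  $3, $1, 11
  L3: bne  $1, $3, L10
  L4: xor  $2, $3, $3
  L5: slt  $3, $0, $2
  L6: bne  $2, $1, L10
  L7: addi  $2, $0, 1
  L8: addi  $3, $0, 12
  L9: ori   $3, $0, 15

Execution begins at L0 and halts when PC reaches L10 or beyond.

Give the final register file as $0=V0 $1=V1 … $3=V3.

$0=0 $1=1 $2=1 $3=0

PC=0  slt  $1, $0, $3        | $0=0 $1=1 $2=15 $3=2
PC=1  slt  $3, $3, $3        | $0=0 $1=1 $2=15 $3=0
PC=2  andi  $3, $1, 11       | $0=0 $1=1 $2=15 $3=1
PC=3  bne  $1, $3, L10       | $0=0 $1=1 $2=15 $3=1  [not taken]
PC=4  xor  $2, $3, $3        | $0=0 $1=1 $2=0 $3=1
PC=5  slt  $3, $0, $2        | $0=0 $1=1 $2=0 $3=0
PC=6  bne  $2, $1, L10       | $0=0 $1=1 $2=0 $3=0  [TAKEN]
PC=7  addi  $2, $0, 1        | $0=0 $1=1 $2=1 $3=0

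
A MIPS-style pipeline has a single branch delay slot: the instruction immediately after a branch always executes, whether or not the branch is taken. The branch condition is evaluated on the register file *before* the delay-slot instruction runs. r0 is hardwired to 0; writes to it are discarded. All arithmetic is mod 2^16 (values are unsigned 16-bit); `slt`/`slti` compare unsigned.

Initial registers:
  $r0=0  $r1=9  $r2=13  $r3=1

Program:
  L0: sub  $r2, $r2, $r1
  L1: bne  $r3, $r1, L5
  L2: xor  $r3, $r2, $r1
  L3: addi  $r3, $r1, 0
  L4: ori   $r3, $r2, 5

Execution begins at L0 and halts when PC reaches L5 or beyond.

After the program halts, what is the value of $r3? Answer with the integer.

#0 sub  $r2, $r2, $r1 ; 0/9/4/1
#1 bne  $r3, $r1, L5 ; 0/9/4/1 ; →target
#2 xor  $r3, $r2, $r1 ; 0/9/4/13

13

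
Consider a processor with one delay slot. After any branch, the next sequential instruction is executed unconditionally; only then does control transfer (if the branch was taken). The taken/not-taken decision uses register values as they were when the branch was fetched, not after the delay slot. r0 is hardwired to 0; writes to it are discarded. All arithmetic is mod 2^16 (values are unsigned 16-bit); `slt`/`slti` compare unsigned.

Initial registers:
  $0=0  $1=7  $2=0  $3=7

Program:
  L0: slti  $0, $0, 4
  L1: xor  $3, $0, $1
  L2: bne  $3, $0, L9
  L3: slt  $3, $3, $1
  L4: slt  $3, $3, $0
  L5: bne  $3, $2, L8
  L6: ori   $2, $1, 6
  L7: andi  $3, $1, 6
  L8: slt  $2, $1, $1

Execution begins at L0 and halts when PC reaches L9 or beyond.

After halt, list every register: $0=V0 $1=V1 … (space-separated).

$0=0 $1=7 $2=0 $3=0

#0 slti  $0, $0, 4 ; 0/7/0/7
#1 xor  $3, $0, $1 ; 0/7/0/7
#2 bne  $3, $0, L9 ; 0/7/0/7 ; →target
#3 slt  $3, $3, $1 ; 0/7/0/0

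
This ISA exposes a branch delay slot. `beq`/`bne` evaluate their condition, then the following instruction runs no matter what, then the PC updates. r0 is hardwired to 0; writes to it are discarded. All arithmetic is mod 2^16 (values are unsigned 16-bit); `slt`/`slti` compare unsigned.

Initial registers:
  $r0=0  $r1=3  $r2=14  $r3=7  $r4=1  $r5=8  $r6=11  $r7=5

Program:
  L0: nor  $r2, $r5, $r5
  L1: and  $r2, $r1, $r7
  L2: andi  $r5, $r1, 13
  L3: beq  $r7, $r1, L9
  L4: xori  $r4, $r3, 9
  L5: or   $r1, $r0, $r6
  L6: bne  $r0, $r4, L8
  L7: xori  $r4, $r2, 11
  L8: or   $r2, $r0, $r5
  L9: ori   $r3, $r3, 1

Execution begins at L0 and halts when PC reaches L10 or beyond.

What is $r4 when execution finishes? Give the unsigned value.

10

PC=0  nor  $r2, $r5, $r5     | $r0=0 $r1=3 $r2=65527 $r3=7 $r4=1 $r5=8 $r6=11 $r7=5
PC=1  and  $r2, $r1, $r7     | $r0=0 $r1=3 $r2=1 $r3=7 $r4=1 $r5=8 $r6=11 $r7=5
PC=2  andi  $r5, $r1, 13     | $r0=0 $r1=3 $r2=1 $r3=7 $r4=1 $r5=1 $r6=11 $r7=5
PC=3  beq  $r7, $r1, L9      | $r0=0 $r1=3 $r2=1 $r3=7 $r4=1 $r5=1 $r6=11 $r7=5  [not taken]
PC=4  xori  $r4, $r3, 9      | $r0=0 $r1=3 $r2=1 $r3=7 $r4=14 $r5=1 $r6=11 $r7=5
PC=5  or   $r1, $r0, $r6     | $r0=0 $r1=11 $r2=1 $r3=7 $r4=14 $r5=1 $r6=11 $r7=5
PC=6  bne  $r0, $r4, L8      | $r0=0 $r1=11 $r2=1 $r3=7 $r4=14 $r5=1 $r6=11 $r7=5  [TAKEN]
PC=7  xori  $r4, $r2, 11     | $r0=0 $r1=11 $r2=1 $r3=7 $r4=10 $r5=1 $r6=11 $r7=5
PC=8  or   $r2, $r0, $r5     | $r0=0 $r1=11 $r2=1 $r3=7 $r4=10 $r5=1 $r6=11 $r7=5
PC=9  ori   $r3, $r3, 1      | $r0=0 $r1=11 $r2=1 $r3=7 $r4=10 $r5=1 $r6=11 $r7=5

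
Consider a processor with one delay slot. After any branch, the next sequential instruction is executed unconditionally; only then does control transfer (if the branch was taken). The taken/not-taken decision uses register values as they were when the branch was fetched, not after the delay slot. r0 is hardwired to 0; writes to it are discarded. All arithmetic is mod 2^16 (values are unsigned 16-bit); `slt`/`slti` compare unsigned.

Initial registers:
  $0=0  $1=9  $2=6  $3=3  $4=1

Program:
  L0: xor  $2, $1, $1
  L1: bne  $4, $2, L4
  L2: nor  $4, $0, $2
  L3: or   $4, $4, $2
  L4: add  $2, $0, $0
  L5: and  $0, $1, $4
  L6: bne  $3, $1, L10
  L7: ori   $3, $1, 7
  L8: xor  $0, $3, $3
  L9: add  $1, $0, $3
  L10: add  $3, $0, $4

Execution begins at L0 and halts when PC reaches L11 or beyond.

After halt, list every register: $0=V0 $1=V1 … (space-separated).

$0=0 $1=9 $2=0 $3=65535 $4=65535

PC=0  xor  $2, $1, $1        | $0=0 $1=9 $2=0 $3=3 $4=1
PC=1  bne  $4, $2, L4        | $0=0 $1=9 $2=0 $3=3 $4=1  [TAKEN]
PC=2  nor  $4, $0, $2        | $0=0 $1=9 $2=0 $3=3 $4=65535
PC=4  add  $2, $0, $0        | $0=0 $1=9 $2=0 $3=3 $4=65535
PC=5  and  $0, $1, $4        | $0=0 $1=9 $2=0 $3=3 $4=65535
PC=6  bne  $3, $1, L10       | $0=0 $1=9 $2=0 $3=3 $4=65535  [TAKEN]
PC=7  ori   $3, $1, 7        | $0=0 $1=9 $2=0 $3=15 $4=65535
PC=10 add  $3, $0, $4        | $0=0 $1=9 $2=0 $3=65535 $4=65535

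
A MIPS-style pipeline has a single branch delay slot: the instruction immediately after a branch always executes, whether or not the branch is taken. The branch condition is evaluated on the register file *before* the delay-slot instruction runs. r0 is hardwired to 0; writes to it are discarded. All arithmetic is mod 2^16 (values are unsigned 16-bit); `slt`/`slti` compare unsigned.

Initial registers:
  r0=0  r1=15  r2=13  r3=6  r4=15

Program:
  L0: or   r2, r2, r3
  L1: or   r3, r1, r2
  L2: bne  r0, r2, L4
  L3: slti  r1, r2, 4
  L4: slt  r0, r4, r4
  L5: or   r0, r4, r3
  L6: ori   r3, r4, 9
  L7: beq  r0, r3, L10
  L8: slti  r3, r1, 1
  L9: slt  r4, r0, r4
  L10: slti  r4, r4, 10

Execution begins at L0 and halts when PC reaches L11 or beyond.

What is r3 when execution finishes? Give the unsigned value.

PC=0  or   r2, r2, r3        | r0=0 r1=15 r2=15 r3=6 r4=15
PC=1  or   r3, r1, r2        | r0=0 r1=15 r2=15 r3=15 r4=15
PC=2  bne  r0, r2, L4        | r0=0 r1=15 r2=15 r3=15 r4=15  [TAKEN]
PC=3  slti  r1, r2, 4        | r0=0 r1=0 r2=15 r3=15 r4=15
PC=4  slt  r0, r4, r4        | r0=0 r1=0 r2=15 r3=15 r4=15
PC=5  or   r0, r4, r3        | r0=0 r1=0 r2=15 r3=15 r4=15
PC=6  ori   r3, r4, 9        | r0=0 r1=0 r2=15 r3=15 r4=15
PC=7  beq  r0, r3, L10       | r0=0 r1=0 r2=15 r3=15 r4=15  [not taken]
PC=8  slti  r3, r1, 1        | r0=0 r1=0 r2=15 r3=1 r4=15
PC=9  slt  r4, r0, r4        | r0=0 r1=0 r2=15 r3=1 r4=1
PC=10 slti  r4, r4, 10       | r0=0 r1=0 r2=15 r3=1 r4=1

1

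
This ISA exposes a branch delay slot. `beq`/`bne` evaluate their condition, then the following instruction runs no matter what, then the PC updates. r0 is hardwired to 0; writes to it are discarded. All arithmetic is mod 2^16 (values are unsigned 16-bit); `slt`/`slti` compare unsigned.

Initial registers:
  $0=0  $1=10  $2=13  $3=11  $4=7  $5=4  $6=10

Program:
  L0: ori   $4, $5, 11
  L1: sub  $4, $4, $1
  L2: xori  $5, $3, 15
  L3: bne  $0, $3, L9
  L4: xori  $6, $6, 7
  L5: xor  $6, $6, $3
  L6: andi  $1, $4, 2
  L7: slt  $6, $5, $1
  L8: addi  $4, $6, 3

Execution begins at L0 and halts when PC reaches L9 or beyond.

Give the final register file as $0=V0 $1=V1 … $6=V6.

$0=0 $1=10 $2=13 $3=11 $4=5 $5=4 $6=13

PC=0  ori   $4, $5, 11       | $0=0 $1=10 $2=13 $3=11 $4=15 $5=4 $6=10
PC=1  sub  $4, $4, $1        | $0=0 $1=10 $2=13 $3=11 $4=5 $5=4 $6=10
PC=2  xori  $5, $3, 15       | $0=0 $1=10 $2=13 $3=11 $4=5 $5=4 $6=10
PC=3  bne  $0, $3, L9        | $0=0 $1=10 $2=13 $3=11 $4=5 $5=4 $6=10  [TAKEN]
PC=4  xori  $6, $6, 7        | $0=0 $1=10 $2=13 $3=11 $4=5 $5=4 $6=13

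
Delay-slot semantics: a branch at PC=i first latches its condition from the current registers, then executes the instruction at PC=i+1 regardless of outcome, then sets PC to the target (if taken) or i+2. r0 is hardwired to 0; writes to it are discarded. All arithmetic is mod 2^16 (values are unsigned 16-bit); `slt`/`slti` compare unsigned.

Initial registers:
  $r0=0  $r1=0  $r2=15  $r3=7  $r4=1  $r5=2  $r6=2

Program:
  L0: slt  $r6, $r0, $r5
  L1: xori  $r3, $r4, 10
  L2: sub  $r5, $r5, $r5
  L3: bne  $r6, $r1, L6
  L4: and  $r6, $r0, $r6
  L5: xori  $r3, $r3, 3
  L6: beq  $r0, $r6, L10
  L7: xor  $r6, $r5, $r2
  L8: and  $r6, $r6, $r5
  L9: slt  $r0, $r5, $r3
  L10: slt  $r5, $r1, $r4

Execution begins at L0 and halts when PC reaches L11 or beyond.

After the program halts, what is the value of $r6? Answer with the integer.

  step pc=0: slt  $r6, $r0, $r5  regs=(0,0,15,7,1,2,1)
  step pc=1: xori  $r3, $r4, 10  regs=(0,0,15,11,1,2,1)
  step pc=2: sub  $r5, $r5, $r5  regs=(0,0,15,11,1,0,1)
  step pc=3: bne  $r6, $r1, L6  cond=T  regs=(0,0,15,11,1,0,1)
  step pc=4: and  $r6, $r0, $r6  regs=(0,0,15,11,1,0,0)
  step pc=6: beq  $r0, $r6, L10  cond=T  regs=(0,0,15,11,1,0,0)
  step pc=7: xor  $r6, $r5, $r2  regs=(0,0,15,11,1,0,15)
  step pc=10: slt  $r5, $r1, $r4  regs=(0,0,15,11,1,1,15)

15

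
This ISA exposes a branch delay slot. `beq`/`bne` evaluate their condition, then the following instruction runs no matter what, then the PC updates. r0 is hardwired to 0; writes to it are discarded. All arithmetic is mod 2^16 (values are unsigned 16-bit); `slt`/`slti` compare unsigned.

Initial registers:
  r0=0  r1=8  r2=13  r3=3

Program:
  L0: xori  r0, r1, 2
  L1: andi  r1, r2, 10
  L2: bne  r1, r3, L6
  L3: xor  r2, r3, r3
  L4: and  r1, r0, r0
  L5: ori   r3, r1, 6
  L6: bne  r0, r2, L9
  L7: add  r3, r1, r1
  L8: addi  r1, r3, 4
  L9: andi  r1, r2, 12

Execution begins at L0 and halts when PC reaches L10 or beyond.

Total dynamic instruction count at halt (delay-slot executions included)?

#0 xori  r0, r1, 2 ; 0/8/13/3
#1 andi  r1, r2, 10 ; 0/8/13/3
#2 bne  r1, r3, L6 ; 0/8/13/3 ; →target
#3 xor  r2, r3, r3 ; 0/8/0/3
#6 bne  r0, r2, L9 ; 0/8/0/3 ; →fallthru
#7 add  r3, r1, r1 ; 0/8/0/16
#8 addi  r1, r3, 4 ; 0/20/0/16
#9 andi  r1, r2, 12 ; 0/0/0/16

8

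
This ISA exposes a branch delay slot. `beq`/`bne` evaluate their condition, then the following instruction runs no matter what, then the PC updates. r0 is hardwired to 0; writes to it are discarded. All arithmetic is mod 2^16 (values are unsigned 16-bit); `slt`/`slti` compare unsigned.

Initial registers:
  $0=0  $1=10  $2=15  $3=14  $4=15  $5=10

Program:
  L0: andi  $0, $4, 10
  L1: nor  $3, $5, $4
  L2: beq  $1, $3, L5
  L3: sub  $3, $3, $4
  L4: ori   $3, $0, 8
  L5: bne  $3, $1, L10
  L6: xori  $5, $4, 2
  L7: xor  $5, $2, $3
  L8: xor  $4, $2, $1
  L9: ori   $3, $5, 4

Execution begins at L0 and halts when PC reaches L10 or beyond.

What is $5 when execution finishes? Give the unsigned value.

[0] andi  $0, $4, 10  →  {$0:0, $1:10, $2:15, $3:14, $4:15, $5:10}
[1] nor  $3, $5, $4  →  {$0:0, $1:10, $2:15, $3:65520, $4:15, $5:10}
[2] beq  $1, $3, L5  →  {$0:0, $1:10, $2:15, $3:65520, $4:15, $5:10}  ⟨branch fallthrough⟩
[3] sub  $3, $3, $4  →  {$0:0, $1:10, $2:15, $3:65505, $4:15, $5:10}
[4] ori   $3, $0, 8  →  {$0:0, $1:10, $2:15, $3:8, $4:15, $5:10}
[5] bne  $3, $1, L10  →  {$0:0, $1:10, $2:15, $3:8, $4:15, $5:10}  ⟨branch taken⟩
[6] xori  $5, $4, 2  →  {$0:0, $1:10, $2:15, $3:8, $4:15, $5:13}

13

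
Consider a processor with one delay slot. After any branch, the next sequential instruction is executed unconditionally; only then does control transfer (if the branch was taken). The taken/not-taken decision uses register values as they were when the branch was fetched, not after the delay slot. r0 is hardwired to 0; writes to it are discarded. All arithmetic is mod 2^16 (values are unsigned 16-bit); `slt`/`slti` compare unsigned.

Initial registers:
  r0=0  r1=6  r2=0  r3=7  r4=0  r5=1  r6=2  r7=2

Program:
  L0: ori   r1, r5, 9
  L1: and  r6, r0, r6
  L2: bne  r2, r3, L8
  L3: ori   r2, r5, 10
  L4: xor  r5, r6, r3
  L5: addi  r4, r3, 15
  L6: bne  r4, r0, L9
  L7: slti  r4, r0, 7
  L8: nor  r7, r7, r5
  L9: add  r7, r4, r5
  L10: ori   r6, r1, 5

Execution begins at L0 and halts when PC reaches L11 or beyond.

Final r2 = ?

[0] ori   r1, r5, 9  →  {r0:0, r1:9, r2:0, r3:7, r4:0, r5:1, r6:2, r7:2}
[1] and  r6, r0, r6  →  {r0:0, r1:9, r2:0, r3:7, r4:0, r5:1, r6:0, r7:2}
[2] bne  r2, r3, L8  →  {r0:0, r1:9, r2:0, r3:7, r4:0, r5:1, r6:0, r7:2}  ⟨branch taken⟩
[3] ori   r2, r5, 10  →  {r0:0, r1:9, r2:11, r3:7, r4:0, r5:1, r6:0, r7:2}
[8] nor  r7, r7, r5  →  {r0:0, r1:9, r2:11, r3:7, r4:0, r5:1, r6:0, r7:65532}
[9] add  r7, r4, r5  →  {r0:0, r1:9, r2:11, r3:7, r4:0, r5:1, r6:0, r7:1}
[10] ori   r6, r1, 5  →  {r0:0, r1:9, r2:11, r3:7, r4:0, r5:1, r6:13, r7:1}

11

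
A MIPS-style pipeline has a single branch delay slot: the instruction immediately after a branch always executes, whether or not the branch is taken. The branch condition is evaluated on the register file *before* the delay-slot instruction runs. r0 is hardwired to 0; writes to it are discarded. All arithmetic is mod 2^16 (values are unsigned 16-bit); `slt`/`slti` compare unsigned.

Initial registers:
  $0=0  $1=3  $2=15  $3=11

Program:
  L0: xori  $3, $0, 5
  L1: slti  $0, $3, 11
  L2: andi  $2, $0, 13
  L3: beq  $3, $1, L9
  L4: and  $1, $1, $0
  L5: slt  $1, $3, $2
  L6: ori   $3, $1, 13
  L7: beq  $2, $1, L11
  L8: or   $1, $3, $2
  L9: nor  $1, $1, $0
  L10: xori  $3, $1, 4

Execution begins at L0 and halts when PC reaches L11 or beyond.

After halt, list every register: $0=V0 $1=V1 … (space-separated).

  step pc=0: xori  $3, $0, 5  regs=(0,3,15,5)
  step pc=1: slti  $0, $3, 11  regs=(0,3,15,5)
  step pc=2: andi  $2, $0, 13  regs=(0,3,0,5)
  step pc=3: beq  $3, $1, L9  cond=F  regs=(0,3,0,5)
  step pc=4: and  $1, $1, $0  regs=(0,0,0,5)
  step pc=5: slt  $1, $3, $2  regs=(0,0,0,5)
  step pc=6: ori   $3, $1, 13  regs=(0,0,0,13)
  step pc=7: beq  $2, $1, L11  cond=T  regs=(0,0,0,13)
  step pc=8: or   $1, $3, $2  regs=(0,13,0,13)

$0=0 $1=13 $2=0 $3=13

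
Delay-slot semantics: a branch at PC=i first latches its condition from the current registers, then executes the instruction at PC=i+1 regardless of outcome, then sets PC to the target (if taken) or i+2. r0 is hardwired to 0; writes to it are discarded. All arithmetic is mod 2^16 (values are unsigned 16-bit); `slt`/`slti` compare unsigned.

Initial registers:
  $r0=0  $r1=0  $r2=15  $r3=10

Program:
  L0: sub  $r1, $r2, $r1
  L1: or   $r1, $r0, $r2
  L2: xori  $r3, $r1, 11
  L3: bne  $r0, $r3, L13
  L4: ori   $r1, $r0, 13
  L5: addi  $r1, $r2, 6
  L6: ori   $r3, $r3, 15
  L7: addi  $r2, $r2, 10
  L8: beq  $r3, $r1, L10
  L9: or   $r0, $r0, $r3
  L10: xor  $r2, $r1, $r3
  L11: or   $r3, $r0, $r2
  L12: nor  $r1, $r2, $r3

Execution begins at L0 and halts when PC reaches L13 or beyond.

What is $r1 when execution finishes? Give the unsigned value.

13

#0 sub  $r1, $r2, $r1 ; 0/15/15/10
#1 or   $r1, $r0, $r2 ; 0/15/15/10
#2 xori  $r3, $r1, 11 ; 0/15/15/4
#3 bne  $r0, $r3, L13 ; 0/15/15/4 ; →target
#4 ori   $r1, $r0, 13 ; 0/13/15/4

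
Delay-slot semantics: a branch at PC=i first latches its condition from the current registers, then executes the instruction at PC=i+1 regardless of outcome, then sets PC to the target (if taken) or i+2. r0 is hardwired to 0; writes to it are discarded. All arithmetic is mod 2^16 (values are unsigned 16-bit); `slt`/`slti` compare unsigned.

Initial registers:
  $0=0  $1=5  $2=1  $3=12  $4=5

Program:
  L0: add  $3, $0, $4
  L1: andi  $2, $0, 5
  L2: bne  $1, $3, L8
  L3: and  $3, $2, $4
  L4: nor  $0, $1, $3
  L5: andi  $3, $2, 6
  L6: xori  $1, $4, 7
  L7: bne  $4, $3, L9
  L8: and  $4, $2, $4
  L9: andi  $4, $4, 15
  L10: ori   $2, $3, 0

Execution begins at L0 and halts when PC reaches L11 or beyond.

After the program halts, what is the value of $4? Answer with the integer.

0

[0] add  $3, $0, $4  →  {$0:0, $1:5, $2:1, $3:5, $4:5}
[1] andi  $2, $0, 5  →  {$0:0, $1:5, $2:0, $3:5, $4:5}
[2] bne  $1, $3, L8  →  {$0:0, $1:5, $2:0, $3:5, $4:5}  ⟨branch fallthrough⟩
[3] and  $3, $2, $4  →  {$0:0, $1:5, $2:0, $3:0, $4:5}
[4] nor  $0, $1, $3  →  {$0:0, $1:5, $2:0, $3:0, $4:5}
[5] andi  $3, $2, 6  →  {$0:0, $1:5, $2:0, $3:0, $4:5}
[6] xori  $1, $4, 7  →  {$0:0, $1:2, $2:0, $3:0, $4:5}
[7] bne  $4, $3, L9  →  {$0:0, $1:2, $2:0, $3:0, $4:5}  ⟨branch taken⟩
[8] and  $4, $2, $4  →  {$0:0, $1:2, $2:0, $3:0, $4:0}
[9] andi  $4, $4, 15  →  {$0:0, $1:2, $2:0, $3:0, $4:0}
[10] ori   $2, $3, 0  →  {$0:0, $1:2, $2:0, $3:0, $4:0}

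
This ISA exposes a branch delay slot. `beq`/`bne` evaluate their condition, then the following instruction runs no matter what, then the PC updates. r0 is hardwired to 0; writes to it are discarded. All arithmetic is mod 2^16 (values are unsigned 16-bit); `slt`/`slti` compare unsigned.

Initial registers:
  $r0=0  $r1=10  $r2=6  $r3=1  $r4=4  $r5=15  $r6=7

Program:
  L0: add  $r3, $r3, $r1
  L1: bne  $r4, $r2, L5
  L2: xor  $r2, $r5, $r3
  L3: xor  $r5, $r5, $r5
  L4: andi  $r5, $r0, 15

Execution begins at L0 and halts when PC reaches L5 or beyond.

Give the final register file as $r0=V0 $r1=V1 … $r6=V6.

$r0=0 $r1=10 $r2=4 $r3=11 $r4=4 $r5=15 $r6=7

#0 add  $r3, $r3, $r1 ; 0/10/6/11/4/15/7
#1 bne  $r4, $r2, L5 ; 0/10/6/11/4/15/7 ; →target
#2 xor  $r2, $r5, $r3 ; 0/10/4/11/4/15/7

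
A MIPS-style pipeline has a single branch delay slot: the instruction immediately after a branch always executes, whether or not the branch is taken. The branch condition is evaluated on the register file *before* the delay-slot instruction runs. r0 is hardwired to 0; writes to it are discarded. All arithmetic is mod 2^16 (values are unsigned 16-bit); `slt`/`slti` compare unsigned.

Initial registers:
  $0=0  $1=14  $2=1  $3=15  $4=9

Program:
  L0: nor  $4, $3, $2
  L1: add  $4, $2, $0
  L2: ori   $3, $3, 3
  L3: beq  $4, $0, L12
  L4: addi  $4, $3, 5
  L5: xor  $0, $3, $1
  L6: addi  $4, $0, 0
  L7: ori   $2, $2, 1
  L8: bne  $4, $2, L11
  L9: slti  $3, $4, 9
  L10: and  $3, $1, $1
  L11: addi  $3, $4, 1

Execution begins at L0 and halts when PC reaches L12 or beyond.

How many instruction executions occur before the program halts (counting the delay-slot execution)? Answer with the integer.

PC=0  nor  $4, $3, $2        | $0=0 $1=14 $2=1 $3=15 $4=65520
PC=1  add  $4, $2, $0        | $0=0 $1=14 $2=1 $3=15 $4=1
PC=2  ori   $3, $3, 3        | $0=0 $1=14 $2=1 $3=15 $4=1
PC=3  beq  $4, $0, L12       | $0=0 $1=14 $2=1 $3=15 $4=1  [not taken]
PC=4  addi  $4, $3, 5        | $0=0 $1=14 $2=1 $3=15 $4=20
PC=5  xor  $0, $3, $1        | $0=0 $1=14 $2=1 $3=15 $4=20
PC=6  addi  $4, $0, 0        | $0=0 $1=14 $2=1 $3=15 $4=0
PC=7  ori   $2, $2, 1        | $0=0 $1=14 $2=1 $3=15 $4=0
PC=8  bne  $4, $2, L11       | $0=0 $1=14 $2=1 $3=15 $4=0  [TAKEN]
PC=9  slti  $3, $4, 9        | $0=0 $1=14 $2=1 $3=1 $4=0
PC=11 addi  $3, $4, 1        | $0=0 $1=14 $2=1 $3=1 $4=0

11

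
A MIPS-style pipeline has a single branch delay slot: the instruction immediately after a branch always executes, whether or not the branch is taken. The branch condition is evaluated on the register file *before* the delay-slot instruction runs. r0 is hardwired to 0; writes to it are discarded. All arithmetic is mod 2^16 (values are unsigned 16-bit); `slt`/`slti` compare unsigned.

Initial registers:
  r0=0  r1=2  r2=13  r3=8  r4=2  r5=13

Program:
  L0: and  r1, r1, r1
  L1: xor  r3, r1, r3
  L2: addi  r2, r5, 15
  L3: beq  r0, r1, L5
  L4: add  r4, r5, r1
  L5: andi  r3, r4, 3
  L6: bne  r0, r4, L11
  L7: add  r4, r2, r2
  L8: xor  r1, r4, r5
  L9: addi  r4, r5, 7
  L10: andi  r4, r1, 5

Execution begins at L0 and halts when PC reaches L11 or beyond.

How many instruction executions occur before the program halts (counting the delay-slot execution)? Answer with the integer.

#0 and  r1, r1, r1 ; 0/2/13/8/2/13
#1 xor  r3, r1, r3 ; 0/2/13/10/2/13
#2 addi  r2, r5, 15 ; 0/2/28/10/2/13
#3 beq  r0, r1, L5 ; 0/2/28/10/2/13 ; →fallthru
#4 add  r4, r5, r1 ; 0/2/28/10/15/13
#5 andi  r3, r4, 3 ; 0/2/28/3/15/13
#6 bne  r0, r4, L11 ; 0/2/28/3/15/13 ; →target
#7 add  r4, r2, r2 ; 0/2/28/3/56/13

8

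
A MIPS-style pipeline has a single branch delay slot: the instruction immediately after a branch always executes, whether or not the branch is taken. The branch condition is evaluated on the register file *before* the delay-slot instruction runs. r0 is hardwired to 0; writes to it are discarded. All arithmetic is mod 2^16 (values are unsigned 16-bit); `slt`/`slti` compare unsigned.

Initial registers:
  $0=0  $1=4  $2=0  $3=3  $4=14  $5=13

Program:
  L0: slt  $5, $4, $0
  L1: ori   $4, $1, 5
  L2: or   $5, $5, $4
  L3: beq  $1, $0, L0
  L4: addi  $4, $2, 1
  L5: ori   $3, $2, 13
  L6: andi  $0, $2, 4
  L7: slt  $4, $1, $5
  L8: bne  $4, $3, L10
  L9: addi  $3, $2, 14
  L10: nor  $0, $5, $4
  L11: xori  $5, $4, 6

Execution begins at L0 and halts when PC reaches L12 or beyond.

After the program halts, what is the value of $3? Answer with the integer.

14

[0] slt  $5, $4, $0  →  {$0:0, $1:4, $2:0, $3:3, $4:14, $5:0}
[1] ori   $4, $1, 5  →  {$0:0, $1:4, $2:0, $3:3, $4:5, $5:0}
[2] or   $5, $5, $4  →  {$0:0, $1:4, $2:0, $3:3, $4:5, $5:5}
[3] beq  $1, $0, L0  →  {$0:0, $1:4, $2:0, $3:3, $4:5, $5:5}  ⟨branch fallthrough⟩
[4] addi  $4, $2, 1  →  {$0:0, $1:4, $2:0, $3:3, $4:1, $5:5}
[5] ori   $3, $2, 13  →  {$0:0, $1:4, $2:0, $3:13, $4:1, $5:5}
[6] andi  $0, $2, 4  →  {$0:0, $1:4, $2:0, $3:13, $4:1, $5:5}
[7] slt  $4, $1, $5  →  {$0:0, $1:4, $2:0, $3:13, $4:1, $5:5}
[8] bne  $4, $3, L10  →  {$0:0, $1:4, $2:0, $3:13, $4:1, $5:5}  ⟨branch taken⟩
[9] addi  $3, $2, 14  →  {$0:0, $1:4, $2:0, $3:14, $4:1, $5:5}
[10] nor  $0, $5, $4  →  {$0:0, $1:4, $2:0, $3:14, $4:1, $5:5}
[11] xori  $5, $4, 6  →  {$0:0, $1:4, $2:0, $3:14, $4:1, $5:7}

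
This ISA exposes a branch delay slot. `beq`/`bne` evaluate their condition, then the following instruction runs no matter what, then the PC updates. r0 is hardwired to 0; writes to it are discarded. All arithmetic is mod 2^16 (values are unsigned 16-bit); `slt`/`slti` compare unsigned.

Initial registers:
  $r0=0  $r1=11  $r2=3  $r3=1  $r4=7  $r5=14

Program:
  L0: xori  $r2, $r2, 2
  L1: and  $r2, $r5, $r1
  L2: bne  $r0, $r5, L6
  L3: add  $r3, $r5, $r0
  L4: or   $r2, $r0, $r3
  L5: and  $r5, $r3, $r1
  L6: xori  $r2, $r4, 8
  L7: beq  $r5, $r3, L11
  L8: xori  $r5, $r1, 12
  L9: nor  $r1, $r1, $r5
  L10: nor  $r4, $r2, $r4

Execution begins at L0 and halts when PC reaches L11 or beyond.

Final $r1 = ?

#0 xori  $r2, $r2, 2 ; 0/11/1/1/7/14
#1 and  $r2, $r5, $r1 ; 0/11/10/1/7/14
#2 bne  $r0, $r5, L6 ; 0/11/10/1/7/14 ; →target
#3 add  $r3, $r5, $r0 ; 0/11/10/14/7/14
#6 xori  $r2, $r4, 8 ; 0/11/15/14/7/14
#7 beq  $r5, $r3, L11 ; 0/11/15/14/7/14 ; →target
#8 xori  $r5, $r1, 12 ; 0/11/15/14/7/7

11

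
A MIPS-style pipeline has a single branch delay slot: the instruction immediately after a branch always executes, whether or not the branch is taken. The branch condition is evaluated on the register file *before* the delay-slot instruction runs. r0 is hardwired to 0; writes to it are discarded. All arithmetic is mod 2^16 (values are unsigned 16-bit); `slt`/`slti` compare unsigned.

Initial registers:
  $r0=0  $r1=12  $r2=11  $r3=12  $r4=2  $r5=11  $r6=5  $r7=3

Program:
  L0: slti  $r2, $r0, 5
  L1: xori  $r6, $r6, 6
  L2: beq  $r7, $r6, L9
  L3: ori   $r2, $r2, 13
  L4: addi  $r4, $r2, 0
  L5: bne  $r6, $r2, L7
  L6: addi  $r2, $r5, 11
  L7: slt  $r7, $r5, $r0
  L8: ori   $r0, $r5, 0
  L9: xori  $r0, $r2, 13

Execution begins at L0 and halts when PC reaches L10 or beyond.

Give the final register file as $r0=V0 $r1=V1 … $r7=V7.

  step pc=0: slti  $r2, $r0, 5  regs=(0,12,1,12,2,11,5,3)
  step pc=1: xori  $r6, $r6, 6  regs=(0,12,1,12,2,11,3,3)
  step pc=2: beq  $r7, $r6, L9  cond=T  regs=(0,12,1,12,2,11,3,3)
  step pc=3: ori   $r2, $r2, 13  regs=(0,12,13,12,2,11,3,3)
  step pc=9: xori  $r0, $r2, 13  regs=(0,12,13,12,2,11,3,3)

$r0=0 $r1=12 $r2=13 $r3=12 $r4=2 $r5=11 $r6=3 $r7=3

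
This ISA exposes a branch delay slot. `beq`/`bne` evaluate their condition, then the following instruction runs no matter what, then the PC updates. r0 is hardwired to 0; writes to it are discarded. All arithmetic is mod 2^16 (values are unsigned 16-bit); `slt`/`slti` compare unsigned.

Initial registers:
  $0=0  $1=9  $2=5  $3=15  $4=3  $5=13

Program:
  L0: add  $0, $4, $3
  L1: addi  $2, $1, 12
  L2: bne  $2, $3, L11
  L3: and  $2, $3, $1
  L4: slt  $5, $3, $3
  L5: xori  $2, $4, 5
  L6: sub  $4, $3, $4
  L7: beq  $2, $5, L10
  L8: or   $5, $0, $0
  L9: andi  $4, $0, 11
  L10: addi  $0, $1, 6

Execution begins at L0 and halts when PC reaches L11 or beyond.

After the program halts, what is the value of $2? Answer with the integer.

  step pc=0: add  $0, $4, $3  regs=(0,9,5,15,3,13)
  step pc=1: addi  $2, $1, 12  regs=(0,9,21,15,3,13)
  step pc=2: bne  $2, $3, L11  cond=T  regs=(0,9,21,15,3,13)
  step pc=3: and  $2, $3, $1  regs=(0,9,9,15,3,13)

9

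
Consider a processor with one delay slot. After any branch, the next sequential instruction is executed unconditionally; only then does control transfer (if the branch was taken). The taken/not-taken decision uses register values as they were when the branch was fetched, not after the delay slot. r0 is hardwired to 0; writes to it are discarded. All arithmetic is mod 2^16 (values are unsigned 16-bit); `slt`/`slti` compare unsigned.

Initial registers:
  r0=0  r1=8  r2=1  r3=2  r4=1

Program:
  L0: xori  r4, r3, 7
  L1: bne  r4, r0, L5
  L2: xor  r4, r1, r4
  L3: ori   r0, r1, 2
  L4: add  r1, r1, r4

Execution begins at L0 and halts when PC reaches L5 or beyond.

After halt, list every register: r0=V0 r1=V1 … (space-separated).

  step pc=0: xori  r4, r3, 7  regs=(0,8,1,2,5)
  step pc=1: bne  r4, r0, L5  cond=T  regs=(0,8,1,2,5)
  step pc=2: xor  r4, r1, r4  regs=(0,8,1,2,13)

r0=0 r1=8 r2=1 r3=2 r4=13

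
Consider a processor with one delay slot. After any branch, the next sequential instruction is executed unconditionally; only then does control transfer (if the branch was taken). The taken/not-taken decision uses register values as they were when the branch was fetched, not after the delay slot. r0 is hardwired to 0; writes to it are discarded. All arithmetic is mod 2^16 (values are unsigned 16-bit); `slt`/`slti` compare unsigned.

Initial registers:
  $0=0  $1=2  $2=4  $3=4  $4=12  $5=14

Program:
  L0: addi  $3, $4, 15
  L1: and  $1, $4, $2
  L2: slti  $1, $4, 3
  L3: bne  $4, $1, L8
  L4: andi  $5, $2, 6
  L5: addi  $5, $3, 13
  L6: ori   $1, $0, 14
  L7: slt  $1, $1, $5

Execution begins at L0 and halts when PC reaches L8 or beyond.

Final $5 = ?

4

[0] addi  $3, $4, 15  →  {$0:0, $1:2, $2:4, $3:27, $4:12, $5:14}
[1] and  $1, $4, $2  →  {$0:0, $1:4, $2:4, $3:27, $4:12, $5:14}
[2] slti  $1, $4, 3  →  {$0:0, $1:0, $2:4, $3:27, $4:12, $5:14}
[3] bne  $4, $1, L8  →  {$0:0, $1:0, $2:4, $3:27, $4:12, $5:14}  ⟨branch taken⟩
[4] andi  $5, $2, 6  →  {$0:0, $1:0, $2:4, $3:27, $4:12, $5:4}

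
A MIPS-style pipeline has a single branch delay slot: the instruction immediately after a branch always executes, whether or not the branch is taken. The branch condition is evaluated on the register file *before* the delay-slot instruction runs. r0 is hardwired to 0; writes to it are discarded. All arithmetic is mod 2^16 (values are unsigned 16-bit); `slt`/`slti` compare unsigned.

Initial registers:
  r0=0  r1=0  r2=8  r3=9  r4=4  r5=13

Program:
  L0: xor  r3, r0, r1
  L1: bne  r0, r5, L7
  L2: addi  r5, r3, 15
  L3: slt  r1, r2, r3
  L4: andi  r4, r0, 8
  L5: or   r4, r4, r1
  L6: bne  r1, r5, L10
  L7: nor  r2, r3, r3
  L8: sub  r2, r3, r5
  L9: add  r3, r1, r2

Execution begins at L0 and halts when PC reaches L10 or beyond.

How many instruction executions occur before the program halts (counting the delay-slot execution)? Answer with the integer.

PC=0  xor  r3, r0, r1        | r0=0 r1=0 r2=8 r3=0 r4=4 r5=13
PC=1  bne  r0, r5, L7        | r0=0 r1=0 r2=8 r3=0 r4=4 r5=13  [TAKEN]
PC=2  addi  r5, r3, 15       | r0=0 r1=0 r2=8 r3=0 r4=4 r5=15
PC=7  nor  r2, r3, r3        | r0=0 r1=0 r2=65535 r3=0 r4=4 r5=15
PC=8  sub  r2, r3, r5        | r0=0 r1=0 r2=65521 r3=0 r4=4 r5=15
PC=9  add  r3, r1, r2        | r0=0 r1=0 r2=65521 r3=65521 r4=4 r5=15

6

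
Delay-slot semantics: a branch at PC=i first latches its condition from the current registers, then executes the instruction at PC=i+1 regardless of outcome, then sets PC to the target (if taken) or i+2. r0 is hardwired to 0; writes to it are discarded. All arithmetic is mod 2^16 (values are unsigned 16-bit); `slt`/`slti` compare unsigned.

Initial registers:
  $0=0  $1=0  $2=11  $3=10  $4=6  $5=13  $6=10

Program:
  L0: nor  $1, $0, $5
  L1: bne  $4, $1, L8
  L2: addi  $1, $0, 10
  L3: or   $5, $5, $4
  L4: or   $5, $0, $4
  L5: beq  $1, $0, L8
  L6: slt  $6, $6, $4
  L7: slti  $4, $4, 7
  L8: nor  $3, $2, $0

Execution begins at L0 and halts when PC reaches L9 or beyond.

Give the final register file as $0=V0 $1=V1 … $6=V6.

$0=0 $1=10 $2=11 $3=65524 $4=6 $5=13 $6=10

PC=0  nor  $1, $0, $5        | $0=0 $1=65522 $2=11 $3=10 $4=6 $5=13 $6=10
PC=1  bne  $4, $1, L8        | $0=0 $1=65522 $2=11 $3=10 $4=6 $5=13 $6=10  [TAKEN]
PC=2  addi  $1, $0, 10       | $0=0 $1=10 $2=11 $3=10 $4=6 $5=13 $6=10
PC=8  nor  $3, $2, $0        | $0=0 $1=10 $2=11 $3=65524 $4=6 $5=13 $6=10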